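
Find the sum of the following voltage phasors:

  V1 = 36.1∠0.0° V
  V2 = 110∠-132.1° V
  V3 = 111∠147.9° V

Step 1 — Convert each phasor to rectangular form:
  V1 = 36.1·(cos(0.0°) + j·sin(0.0°)) = 36.1 V
  V2 = 110·(cos(-132.1°) + j·sin(-132.1°)) = -73.75 - j81.62 V
  V3 = 111·(cos(147.9°) + j·sin(147.9°)) = -94.03 + j58.99 V
Step 2 — Sum components: V_total = -131.7 - j22.63 V.
Step 3 — Convert to polar: |V_total| = 133.6 V, ∠V_total = -170.2°.

V_total = 133.6∠-170.2° V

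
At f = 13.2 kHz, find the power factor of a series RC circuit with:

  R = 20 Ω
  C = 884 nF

Step 1 — Angular frequency: ω = 2π·f = 2π·1.32e+04 = 8.294e+04 rad/s.
Step 2 — Component impedances:
  R: Z = R = 20 Ω
  C: Z = 1/(jωC) = -j/(ω·C) = 0 - j13.64 Ω
Step 3 — Series combination: Z_total = R + C = 20 - j13.64 Ω = 24.21∠-34.3° Ω.
Step 4 — Power factor: PF = cos(φ) = Re(Z)/|Z| = 20/24.208 = 0.8262.
Step 5 — Type: Im(Z) = -13.64 ⇒ leading (phase φ = -34.3°).

PF = 0.8262 (leading, φ = -34.3°)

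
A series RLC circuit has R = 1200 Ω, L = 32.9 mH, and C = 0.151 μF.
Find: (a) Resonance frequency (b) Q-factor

Step 1 — Resonance condition Im(Z)=0 gives ω₀ = 1/√(LC).
Step 2 — ω₀ = 1/√(0.0329·1.51e-07) = 1.419e+04 rad/s.
Step 3 — f₀ = ω₀/(2π) = 2258 Hz.
Step 4 — Series Q: Q = ω₀L/R = 1.419e+04·0.0329/1200 = 0.389.

(a) f₀ = 2258 Hz  (b) Q = 0.389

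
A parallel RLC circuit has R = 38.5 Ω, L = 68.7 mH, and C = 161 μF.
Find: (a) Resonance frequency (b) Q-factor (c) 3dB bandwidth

Step 1 — Resonance: ω₀ = 1/√(LC) = 1/√(0.0687·0.000161) = 300.7 rad/s.
Step 2 — f₀ = ω₀/(2π) = 47.86 Hz.
Step 3 — Parallel Q: Q = R/(ω₀L) = 38.5/(300.7·0.0687) = 1.864.
Step 4 — Bandwidth: Δω = ω₀/Q = 161.3 rad/s; BW = Δω/(2π) = 25.68 Hz.

(a) f₀ = 47.86 Hz  (b) Q = 1.864  (c) BW = 25.68 Hz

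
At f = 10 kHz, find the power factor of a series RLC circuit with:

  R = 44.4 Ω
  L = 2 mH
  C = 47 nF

Step 1 — Angular frequency: ω = 2π·f = 2π·1e+04 = 6.283e+04 rad/s.
Step 2 — Component impedances:
  R: Z = R = 44.4 Ω
  L: Z = jωL = j·6.283e+04·0.002 = 0 + j125.7 Ω
  C: Z = 1/(jωC) = -j/(ω·C) = 0 - j338.6 Ω
Step 3 — Series combination: Z_total = R + L + C = 44.4 - j213 Ω = 217.5∠-78.2° Ω.
Step 4 — Power factor: PF = cos(φ) = Re(Z)/|Z| = 44.4/217.5 = 0.2041.
Step 5 — Type: Im(Z) = -213 ⇒ leading (phase φ = -78.2°).

PF = 0.2041 (leading, φ = -78.2°)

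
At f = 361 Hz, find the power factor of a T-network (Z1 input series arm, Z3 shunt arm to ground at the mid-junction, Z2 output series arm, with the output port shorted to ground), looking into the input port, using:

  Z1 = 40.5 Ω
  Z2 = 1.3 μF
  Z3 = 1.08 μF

Step 1 — Angular frequency: ω = 2π·f = 2π·361 = 2268 rad/s.
Step 2 — Component impedances:
  Z1: Z = R = 40.5 Ω
  Z2: Z = 1/(jωC) = -j/(ω·C) = 0 - j339.1 Ω
  Z3: Z = 1/(jωC) = -j/(ω·C) = 0 - j408.2 Ω
Step 3 — With the output port shorted to ground, the output series arm Z2 runs from the junction to ground; the shunt arm Z3 also runs from the junction to ground. They appear in parallel: Z3 || Z2 = 0 - j185.2 Ω.
Step 4 — Series with input arm Z1: Z_in = Z1 + (Z3 || Z2) = 40.5 - j185.2 Ω = 189.6∠-77.7° Ω.
Step 5 — Power factor: PF = cos(φ) = Re(Z)/|Z| = 40.5/189.6 = 0.2136.
Step 6 — Type: Im(Z) = -185.2 ⇒ leading (phase φ = -77.7°).

PF = 0.2136 (leading, φ = -77.7°)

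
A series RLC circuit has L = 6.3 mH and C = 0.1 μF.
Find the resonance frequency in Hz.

Step 1 — Resonance condition Im(Z)=0 gives ω₀ = 1/√(LC).
Step 2 — ω₀ = 1/√(0.0063·1e-07) = 3.984e+04 rad/s.
Step 3 — f₀ = ω₀/(2π) = 6341 Hz.

f₀ = 6341 Hz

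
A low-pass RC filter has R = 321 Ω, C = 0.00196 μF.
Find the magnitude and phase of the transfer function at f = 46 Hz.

Step 1 — Angular frequency: ω = 2π·46 = 289 rad/s.
Step 2 — Transfer function: H(jω) = 1/(1 + jωRC).
Step 3 — Denominator: 1 + jωRC = 1 + j·289·321·1.96e-09 = 1 + j0.0001818.
Step 4 — H = 1 - j0.0001818.
Step 5 — Magnitude: |H| = 1 (-0.0 dB); phase: φ = -0.0°.

|H| = 1 (-0.0 dB), φ = -0.0°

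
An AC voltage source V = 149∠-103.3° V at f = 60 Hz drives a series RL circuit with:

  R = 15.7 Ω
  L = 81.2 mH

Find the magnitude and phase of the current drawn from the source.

Step 1 — Angular frequency: ω = 2π·f = 2π·60 = 377 rad/s.
Step 2 — Component impedances:
  R: Z = R = 15.7 Ω
  L: Z = jωL = j·377·0.0812 = 0 + j30.61 Ω
Step 3 — Series combination: Z_total = R + L = 15.7 + j30.61 Ω = 34.4∠62.8° Ω.
Step 4 — Source phasor: V = 149∠-103.3° V = -34.28 - j145 V.
Step 5 — Ohm's law: I = V / Z_total = (-34.28 - j145) / (15.7 + j30.61) = -4.205 - j1.037 A.
Step 6 — Convert to polar: |I| = 4.331 A, ∠I = -166.1°.

I = 4.331∠-166.1° A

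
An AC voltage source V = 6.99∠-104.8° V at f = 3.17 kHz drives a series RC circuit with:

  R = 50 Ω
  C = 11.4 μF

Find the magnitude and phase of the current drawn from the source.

Step 1 — Angular frequency: ω = 2π·f = 2π·3170 = 1.992e+04 rad/s.
Step 2 — Component impedances:
  R: Z = R = 50 Ω
  C: Z = 1/(jωC) = -j/(ω·C) = 0 - j4.404 Ω
Step 3 — Series combination: Z_total = R + C = 50 - j4.404 Ω = 50.19∠-5.0° Ω.
Step 4 — Source phasor: V = 6.99∠-104.8° V = -1.786 - j6.758 V.
Step 5 — Ohm's law: I = V / Z_total = (-1.786 - j6.758) / (50 - j4.404) = -0.02362 - j0.1372 A.
Step 6 — Convert to polar: |I| = 0.1393 A, ∠I = -99.8°.

I = 0.1393∠-99.8° A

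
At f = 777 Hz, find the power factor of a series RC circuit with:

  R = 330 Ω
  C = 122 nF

Step 1 — Angular frequency: ω = 2π·f = 2π·777 = 4882 rad/s.
Step 2 — Component impedances:
  R: Z = R = 330 Ω
  C: Z = 1/(jωC) = -j/(ω·C) = 0 - j1679 Ω
Step 3 — Series combination: Z_total = R + C = 330 - j1679 Ω = 1711∠-78.9° Ω.
Step 4 — Power factor: PF = cos(φ) = Re(Z)/|Z| = 330/1711 = 0.1929.
Step 5 — Type: Im(Z) = -1679 ⇒ leading (phase φ = -78.9°).

PF = 0.1929 (leading, φ = -78.9°)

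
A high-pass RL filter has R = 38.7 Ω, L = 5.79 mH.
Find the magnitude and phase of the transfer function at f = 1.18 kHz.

Step 1 — Angular frequency: ω = 2π·1180 = 7414 rad/s.
Step 2 — Transfer function: H(jω) = jωL/(R + jωL).
Step 3 — Numerator jωL = j·42.93; denominator R + jωL = 38.7 + j42.93.
Step 4 — H = 0.5517 + j0.4973.
Step 5 — Magnitude: |H| = 0.7427 (-2.6 dB); phase: φ = 42.0°.

|H| = 0.7427 (-2.6 dB), φ = 42.0°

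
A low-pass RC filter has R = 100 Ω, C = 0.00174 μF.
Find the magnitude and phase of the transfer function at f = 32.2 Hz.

Step 1 — Angular frequency: ω = 2π·32.2 = 202.3 rad/s.
Step 2 — Transfer function: H(jω) = 1/(1 + jωRC).
Step 3 — Denominator: 1 + jωRC = 1 + j·202.3·100·1.74e-09 = 1 + j3.52e-05.
Step 4 — H = 1 - j3.52e-05.
Step 5 — Magnitude: |H| = 1 (-0.0 dB); phase: φ = -0.0°.

|H| = 1 (-0.0 dB), φ = -0.0°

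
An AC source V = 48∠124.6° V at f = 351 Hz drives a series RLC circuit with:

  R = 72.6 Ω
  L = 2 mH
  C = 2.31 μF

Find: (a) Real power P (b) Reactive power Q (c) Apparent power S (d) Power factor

Step 1 — Angular frequency: ω = 2π·f = 2π·351 = 2205 rad/s.
Step 2 — Component impedances:
  R: Z = R = 72.6 Ω
  L: Z = jωL = j·2205·0.002 = 0 + j4.411 Ω
  C: Z = 1/(jωC) = -j/(ω·C) = 0 - j196.3 Ω
Step 3 — Series combination: Z_total = R + L + C = 72.6 - j191.9 Ω = 205.2∠-69.3° Ω.
Step 4 — Source phasor: V = 48∠124.6° V = -27.26 + j39.51 V.
Step 5 — Current: I = V / Z = -0.2271 - j0.05611 A = 0.234∠-166.1° A.
Step 6 — Complex power: S = V·I* = 3.974 - j10.5 VA.
Step 7 — Real power: P = Re(S) = 3.974 W.
Step 8 — Reactive power: Q = Im(S) = -10.5 VAR.
Step 9 — Apparent power: |S| = 11.23 VA.
Step 10 — Power factor: PF = P/|S| = 0.3539 (leading).

(a) P = 3.974 W  (b) Q = -10.5 VAR  (c) S = 11.23 VA  (d) PF = 0.3539 (leading)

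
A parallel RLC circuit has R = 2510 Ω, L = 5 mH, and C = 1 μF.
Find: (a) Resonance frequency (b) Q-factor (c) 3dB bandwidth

Step 1 — Resonance: ω₀ = 1/√(LC) = 1/√(0.005·1e-06) = 1.414e+04 rad/s.
Step 2 — f₀ = ω₀/(2π) = 2251 Hz.
Step 3 — Parallel Q: Q = R/(ω₀L) = 2510/(1.414e+04·0.005) = 35.5.
Step 4 — Bandwidth: Δω = ω₀/Q = 398.4 rad/s; BW = Δω/(2π) = 63.41 Hz.

(a) f₀ = 2251 Hz  (b) Q = 35.5  (c) BW = 63.41 Hz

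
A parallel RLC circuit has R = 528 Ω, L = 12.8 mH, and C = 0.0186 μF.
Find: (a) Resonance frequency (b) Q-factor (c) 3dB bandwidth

Step 1 — Resonance: ω₀ = 1/√(LC) = 1/√(0.0128·1.86e-08) = 6.481e+04 rad/s.
Step 2 — f₀ = ω₀/(2π) = 1.031e+04 Hz.
Step 3 — Parallel Q: Q = R/(ω₀L) = 528/(6.481e+04·0.0128) = 0.6365.
Step 4 — Bandwidth: Δω = ω₀/Q = 1.018e+05 rad/s; BW = Δω/(2π) = 1.621e+04 Hz.

(a) f₀ = 1.031e+04 Hz  (b) Q = 0.6365  (c) BW = 1.621e+04 Hz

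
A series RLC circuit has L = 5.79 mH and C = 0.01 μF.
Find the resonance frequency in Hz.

Step 1 — Resonance condition Im(Z)=0 gives ω₀ = 1/√(LC).
Step 2 — ω₀ = 1/√(0.00579·1e-08) = 1.314e+05 rad/s.
Step 3 — f₀ = ω₀/(2π) = 2.092e+04 Hz.

f₀ = 2.092e+04 Hz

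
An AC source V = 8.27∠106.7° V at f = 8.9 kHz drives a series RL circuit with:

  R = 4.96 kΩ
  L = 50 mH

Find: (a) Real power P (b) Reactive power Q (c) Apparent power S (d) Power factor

Step 1 — Angular frequency: ω = 2π·f = 2π·8900 = 5.592e+04 rad/s.
Step 2 — Component impedances:
  R: Z = R = 4960 Ω
  L: Z = jωL = j·5.592e+04·0.05 = 0 + j2796 Ω
Step 3 — Series combination: Z_total = R + L = 4960 + j2796 Ω = 5694∠29.4° Ω.
Step 4 — Source phasor: V = 8.27∠106.7° V = -2.376 + j7.921 V.
Step 5 — Current: I = V / Z = 0.0003196 + j0.001417 A = 0.001452∠77.3° A.
Step 6 — Complex power: S = V·I* = 0.01046 + j0.005899 VA.
Step 7 — Real power: P = Re(S) = 0.01046 W.
Step 8 — Reactive power: Q = Im(S) = 0.005899 VAR.
Step 9 — Apparent power: |S| = 0.01201 VA.
Step 10 — Power factor: PF = P/|S| = 0.8711 (lagging).

(a) P = 0.01046 W  (b) Q = 0.005899 VAR  (c) S = 0.01201 VA  (d) PF = 0.8711 (lagging)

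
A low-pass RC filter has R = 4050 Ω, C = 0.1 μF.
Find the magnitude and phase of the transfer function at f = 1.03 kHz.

Step 1 — Angular frequency: ω = 2π·1030 = 6472 rad/s.
Step 2 — Transfer function: H(jω) = 1/(1 + jωRC).
Step 3 — Denominator: 1 + jωRC = 1 + j·6472·4050·1e-07 = 1 + j2.621.
Step 4 — H = 0.1271 - j0.333.
Step 5 — Magnitude: |H| = 0.3565 (-9.0 dB); phase: φ = -69.1°.

|H| = 0.3565 (-9.0 dB), φ = -69.1°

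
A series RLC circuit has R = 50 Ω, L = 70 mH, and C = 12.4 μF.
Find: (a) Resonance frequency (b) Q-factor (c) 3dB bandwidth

Step 1 — Resonance: ω₀ = 1/√(LC) = 1/√(0.07·1.24e-05) = 1073 rad/s.
Step 2 — f₀ = ω₀/(2π) = 170.8 Hz.
Step 3 — Series Q: Q = ω₀L/R = 1073·0.07/50 = 1.503.
Step 4 — Bandwidth: Δω = ω₀/Q = 714.3 rad/s; BW = Δω/(2π) = 113.7 Hz.

(a) f₀ = 170.8 Hz  (b) Q = 1.503  (c) BW = 113.7 Hz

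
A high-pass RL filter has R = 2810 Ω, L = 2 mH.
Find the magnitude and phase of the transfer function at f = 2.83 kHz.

Step 1 — Angular frequency: ω = 2π·2830 = 1.778e+04 rad/s.
Step 2 — Transfer function: H(jω) = jωL/(R + jωL).
Step 3 — Numerator jωL = j·35.56; denominator R + jωL = 2810 + j35.56.
Step 4 — H = 0.0001601 + j0.01265.
Step 5 — Magnitude: |H| = 0.01265 (-38.0 dB); phase: φ = 89.3°.

|H| = 0.01265 (-38.0 dB), φ = 89.3°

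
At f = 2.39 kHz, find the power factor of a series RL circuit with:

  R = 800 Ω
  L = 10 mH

Step 1 — Angular frequency: ω = 2π·f = 2π·2390 = 1.502e+04 rad/s.
Step 2 — Component impedances:
  R: Z = R = 800 Ω
  L: Z = jωL = j·1.502e+04·0.01 = 0 + j150.2 Ω
Step 3 — Series combination: Z_total = R + L = 800 + j150.2 Ω = 814∠10.6° Ω.
Step 4 — Power factor: PF = cos(φ) = Re(Z)/|Z| = 800/814 = 0.9828.
Step 5 — Type: Im(Z) = 150.2 ⇒ lagging (phase φ = 10.6°).

PF = 0.9828 (lagging, φ = 10.6°)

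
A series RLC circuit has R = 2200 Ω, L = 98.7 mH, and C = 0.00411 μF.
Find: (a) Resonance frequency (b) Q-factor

Step 1 — Resonance condition Im(Z)=0 gives ω₀ = 1/√(LC).
Step 2 — ω₀ = 1/√(0.0987·4.11e-09) = 4.965e+04 rad/s.
Step 3 — f₀ = ω₀/(2π) = 7902 Hz.
Step 4 — Series Q: Q = ω₀L/R = 4.965e+04·0.0987/2200 = 2.227.

(a) f₀ = 7902 Hz  (b) Q = 2.227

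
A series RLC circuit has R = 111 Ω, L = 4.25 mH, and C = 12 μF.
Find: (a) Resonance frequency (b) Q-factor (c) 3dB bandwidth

Step 1 — Resonance: ω₀ = 1/√(LC) = 1/√(0.00425·1.2e-05) = 4428 rad/s.
Step 2 — f₀ = ω₀/(2π) = 704.7 Hz.
Step 3 — Series Q: Q = ω₀L/R = 4428·0.00425/111 = 0.1695.
Step 4 — Bandwidth: Δω = ω₀/Q = 2.612e+04 rad/s; BW = Δω/(2π) = 4157 Hz.

(a) f₀ = 704.7 Hz  (b) Q = 0.1695  (c) BW = 4157 Hz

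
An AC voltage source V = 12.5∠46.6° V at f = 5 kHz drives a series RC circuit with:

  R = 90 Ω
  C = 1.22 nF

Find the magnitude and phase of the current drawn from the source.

Step 1 — Angular frequency: ω = 2π·f = 2π·5000 = 3.142e+04 rad/s.
Step 2 — Component impedances:
  R: Z = R = 90 Ω
  C: Z = 1/(jωC) = -j/(ω·C) = 0 - j2.609e+04 Ω
Step 3 — Series combination: Z_total = R + C = 90 - j2.609e+04 Ω = 2.609e+04∠-89.8° Ω.
Step 4 — Source phasor: V = 12.5∠46.6° V = 8.589 + j9.082 V.
Step 5 — Ohm's law: I = V / Z_total = (8.589 + j9.082) / (90 - j2.609e+04) = -0.000347 + j0.0003304 A.
Step 6 — Convert to polar: |I| = 0.0004791 A, ∠I = 136.4°.

I = 0.0004791∠136.4° A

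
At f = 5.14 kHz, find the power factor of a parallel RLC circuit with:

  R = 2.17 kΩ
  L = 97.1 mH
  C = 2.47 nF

Step 1 — Angular frequency: ω = 2π·f = 2π·5140 = 3.23e+04 rad/s.
Step 2 — Component impedances:
  R: Z = R = 2170 Ω
  L: Z = jωL = j·3.23e+04·0.0971 = 0 + j3136 Ω
  C: Z = 1/(jωC) = -j/(ω·C) = 0 - j1.254e+04 Ω
Step 3 — Parallel combination: 1/Z_total = 1/R + 1/L + 1/C; Z_total = 1710 + j887.1 Ω = 1926∠27.4° Ω.
Step 4 — Power factor: PF = cos(φ) = Re(Z)/|Z| = 1709.7/1926.1 = 0.8876.
Step 5 — Type: Im(Z) = 887.1 ⇒ lagging (phase φ = 27.4°).

PF = 0.8876 (lagging, φ = 27.4°)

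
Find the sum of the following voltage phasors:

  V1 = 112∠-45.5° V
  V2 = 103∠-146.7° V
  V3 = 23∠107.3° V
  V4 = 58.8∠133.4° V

Step 1 — Convert each phasor to rectangular form:
  V1 = 112·(cos(-45.5°) + j·sin(-45.5°)) = 78.5 - j79.88 V
  V2 = 103·(cos(-146.7°) + j·sin(-146.7°)) = -86.09 - j56.55 V
  V3 = 23·(cos(107.3°) + j·sin(107.3°)) = -6.84 + j21.96 V
  V4 = 58.8·(cos(133.4°) + j·sin(133.4°)) = -40.4 + j42.72 V
Step 2 — Sum components: V_total = -54.83 - j71.75 V.
Step 3 — Convert to polar: |V_total| = 90.3 V, ∠V_total = -127.4°.

V_total = 90.3∠-127.4° V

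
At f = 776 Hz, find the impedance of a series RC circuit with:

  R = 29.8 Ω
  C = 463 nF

Step 1 — Angular frequency: ω = 2π·f = 2π·776 = 4876 rad/s.
Step 2 — Component impedances:
  R: Z = R = 29.8 Ω
  C: Z = 1/(jωC) = -j/(ω·C) = 0 - j443 Ω
Step 3 — Series combination: Z_total = R + C = 29.8 - j443 Ω = 444∠-86.2° Ω.

Z = 29.8 - j443 Ω = 444∠-86.2° Ω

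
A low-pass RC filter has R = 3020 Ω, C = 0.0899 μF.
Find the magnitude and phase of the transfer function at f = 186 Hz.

Step 1 — Angular frequency: ω = 2π·186 = 1169 rad/s.
Step 2 — Transfer function: H(jω) = 1/(1 + jωRC).
Step 3 — Denominator: 1 + jωRC = 1 + j·1169·3020·8.99e-08 = 1 + j0.3173.
Step 4 — H = 0.9085 - j0.2883.
Step 5 — Magnitude: |H| = 0.9532 (-0.4 dB); phase: φ = -17.6°.

|H| = 0.9532 (-0.4 dB), φ = -17.6°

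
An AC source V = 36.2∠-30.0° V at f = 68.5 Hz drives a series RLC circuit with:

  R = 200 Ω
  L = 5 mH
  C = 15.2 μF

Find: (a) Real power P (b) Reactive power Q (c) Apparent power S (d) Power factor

Step 1 — Angular frequency: ω = 2π·f = 2π·68.5 = 430.4 rad/s.
Step 2 — Component impedances:
  R: Z = R = 200 Ω
  L: Z = jωL = j·430.4·0.005 = 0 + j2.152 Ω
  C: Z = 1/(jωC) = -j/(ω·C) = 0 - j152.9 Ω
Step 3 — Series combination: Z_total = R + L + C = 200 - j150.7 Ω = 250.4∠-37.0° Ω.
Step 4 — Source phasor: V = 36.2∠-30.0° V = 31.35 - j18.1 V.
Step 5 — Current: I = V / Z = 0.1435 + j0.01761 A = 0.1446∠7.0° A.
Step 6 — Complex power: S = V·I* = 4.179 - j3.149 VA.
Step 7 — Real power: P = Re(S) = 4.179 W.
Step 8 — Reactive power: Q = Im(S) = -3.149 VAR.
Step 9 — Apparent power: |S| = 5.233 VA.
Step 10 — Power factor: PF = P/|S| = 0.7986 (leading).

(a) P = 4.179 W  (b) Q = -3.149 VAR  (c) S = 5.233 VA  (d) PF = 0.7986 (leading)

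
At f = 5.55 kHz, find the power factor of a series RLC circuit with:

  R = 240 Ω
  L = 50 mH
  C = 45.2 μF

Step 1 — Angular frequency: ω = 2π·f = 2π·5550 = 3.487e+04 rad/s.
Step 2 — Component impedances:
  R: Z = R = 240 Ω
  L: Z = jωL = j·3.487e+04·0.05 = 0 + j1744 Ω
  C: Z = 1/(jωC) = -j/(ω·C) = 0 - j0.6344 Ω
Step 3 — Series combination: Z_total = R + L + C = 240 + j1743 Ω = 1759∠82.2° Ω.
Step 4 — Power factor: PF = cos(φ) = Re(Z)/|Z| = 240/1759 = 0.1364.
Step 5 — Type: Im(Z) = 1743 ⇒ lagging (phase φ = 82.2°).

PF = 0.1364 (lagging, φ = 82.2°)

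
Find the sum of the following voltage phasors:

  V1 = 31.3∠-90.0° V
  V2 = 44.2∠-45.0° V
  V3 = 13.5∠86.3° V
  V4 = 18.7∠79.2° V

Step 1 — Convert each phasor to rectangular form:
  V1 = 31.3·(cos(-90.0°) + j·sin(-90.0°)) = 0 - j31.3 V
  V2 = 44.2·(cos(-45.0°) + j·sin(-45.0°)) = 31.25 - j31.25 V
  V3 = 13.5·(cos(86.3°) + j·sin(86.3°)) = 0.8712 + j13.47 V
  V4 = 18.7·(cos(79.2°) + j·sin(79.2°)) = 3.504 + j18.37 V
Step 2 — Sum components: V_total = 35.63 - j30.71 V.
Step 3 — Convert to polar: |V_total| = 47.04 V, ∠V_total = -40.8°.

V_total = 47.04∠-40.8° V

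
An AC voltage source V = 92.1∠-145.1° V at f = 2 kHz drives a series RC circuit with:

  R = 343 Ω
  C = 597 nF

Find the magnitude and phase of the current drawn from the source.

Step 1 — Angular frequency: ω = 2π·f = 2π·2000 = 1.257e+04 rad/s.
Step 2 — Component impedances:
  R: Z = R = 343 Ω
  C: Z = 1/(jωC) = -j/(ω·C) = 0 - j133.3 Ω
Step 3 — Series combination: Z_total = R + C = 343 - j133.3 Ω = 368∠-21.2° Ω.
Step 4 — Source phasor: V = 92.1∠-145.1° V = -75.54 - j52.69 V.
Step 5 — Ohm's law: I = V / Z_total = (-75.54 - j52.69) / (343 - j133.3) = -0.1395 - j0.2078 A.
Step 6 — Convert to polar: |I| = 0.2503 A, ∠I = -123.9°.

I = 0.2503∠-123.9° A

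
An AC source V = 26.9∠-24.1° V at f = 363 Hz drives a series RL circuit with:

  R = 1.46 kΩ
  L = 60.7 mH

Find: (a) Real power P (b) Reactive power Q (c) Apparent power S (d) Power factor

Step 1 — Angular frequency: ω = 2π·f = 2π·363 = 2281 rad/s.
Step 2 — Component impedances:
  R: Z = R = 1460 Ω
  L: Z = jωL = j·2281·0.0607 = 0 + j138.4 Ω
Step 3 — Series combination: Z_total = R + L = 1460 + j138.4 Ω = 1467∠5.4° Ω.
Step 4 — Source phasor: V = 26.9∠-24.1° V = 24.56 - j10.98 V.
Step 5 — Current: I = V / Z = 0.01596 - j0.009037 A = 0.01834∠-29.5° A.
Step 6 — Complex power: S = V·I* = 0.4912 + j0.04658 VA.
Step 7 — Real power: P = Re(S) = 0.4912 W.
Step 8 — Reactive power: Q = Im(S) = 0.04658 VAR.
Step 9 — Apparent power: |S| = 0.4934 VA.
Step 10 — Power factor: PF = P/|S| = 0.9955 (lagging).

(a) P = 0.4912 W  (b) Q = 0.04658 VAR  (c) S = 0.4934 VA  (d) PF = 0.9955 (lagging)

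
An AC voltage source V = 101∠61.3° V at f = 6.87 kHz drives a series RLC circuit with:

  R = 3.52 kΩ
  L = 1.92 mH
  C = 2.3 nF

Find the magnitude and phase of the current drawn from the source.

Step 1 — Angular frequency: ω = 2π·f = 2π·6870 = 4.317e+04 rad/s.
Step 2 — Component impedances:
  R: Z = R = 3520 Ω
  L: Z = jωL = j·4.317e+04·0.00192 = 0 + j82.88 Ω
  C: Z = 1/(jωC) = -j/(ω·C) = 0 - j1.007e+04 Ω
Step 3 — Series combination: Z_total = R + L + C = 3520 - j9990 Ω = 1.059e+04∠-70.6° Ω.
Step 4 — Source phasor: V = 101∠61.3° V = 48.5 + j88.59 V.
Step 5 — Ohm's law: I = V / Z_total = (48.5 + j88.59) / (3520 - j9990) = -0.006367 + j0.007099 A.
Step 6 — Convert to polar: |I| = 0.009536 A, ∠I = 131.9°.

I = 0.009536∠131.9° A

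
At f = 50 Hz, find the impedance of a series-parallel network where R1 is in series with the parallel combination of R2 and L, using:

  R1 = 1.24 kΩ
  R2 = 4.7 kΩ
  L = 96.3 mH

Step 1 — Angular frequency: ω = 2π·f = 2π·50 = 314.2 rad/s.
Step 2 — Component impedances:
  R1: Z = R = 1240 Ω
  R2: Z = R = 4700 Ω
  L: Z = jωL = j·314.2·0.0963 = 0 + j30.25 Ω
Step 3 — Parallel branch: R2 || L = 1/(1/R2 + 1/L) = 0.1947 + j30.25 Ω.
Step 4 — Series with R1: Z_total = R1 + (R2 || L) = 1240 + j30.25 Ω = 1241∠1.4° Ω.

Z = 1240 + j30.25 Ω = 1241∠1.4° Ω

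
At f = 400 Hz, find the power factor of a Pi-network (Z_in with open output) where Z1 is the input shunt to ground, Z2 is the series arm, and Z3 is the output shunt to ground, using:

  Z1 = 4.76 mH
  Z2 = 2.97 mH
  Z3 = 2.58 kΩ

Step 1 — Angular frequency: ω = 2π·f = 2π·400 = 2513 rad/s.
Step 2 — Component impedances:
  Z1: Z = jωL = j·2513·0.00476 = 0 + j11.96 Ω
  Z2: Z = jωL = j·2513·0.00297 = 0 + j7.464 Ω
  Z3: Z = R = 2580 Ω
Step 3 — With open output, the series arm Z2 and the output shunt Z3 appear in series to ground: Z2 + Z3 = 2580 + j7.464 Ω.
Step 4 — Parallel with input shunt Z1: Z_in = Z1 || (Z2 + Z3) = 0.05547 + j11.96 Ω = 11.96∠89.7° Ω.
Step 5 — Power factor: PF = cos(φ) = Re(Z)/|Z| = 0.055469/11.963 = 0.004637.
Step 6 — Type: Im(Z) = 11.96 ⇒ lagging (phase φ = 89.7°).

PF = 0.004637 (lagging, φ = 89.7°)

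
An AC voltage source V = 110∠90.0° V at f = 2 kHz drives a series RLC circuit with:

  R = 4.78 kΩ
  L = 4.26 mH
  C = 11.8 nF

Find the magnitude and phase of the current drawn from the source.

Step 1 — Angular frequency: ω = 2π·f = 2π·2000 = 1.257e+04 rad/s.
Step 2 — Component impedances:
  R: Z = R = 4780 Ω
  L: Z = jωL = j·1.257e+04·0.00426 = 0 + j53.53 Ω
  C: Z = 1/(jωC) = -j/(ω·C) = 0 - j6744 Ω
Step 3 — Series combination: Z_total = R + L + C = 4780 - j6690 Ω = 8222∠-54.5° Ω.
Step 4 — Source phasor: V = 110∠90.0° V = 0 + j110 V.
Step 5 — Ohm's law: I = V / Z_total = (0 + j110) / (4780 - j6690) = -0.01089 + j0.007777 A.
Step 6 — Convert to polar: |I| = 0.01338 A, ∠I = 144.5°.

I = 0.01338∠144.5° A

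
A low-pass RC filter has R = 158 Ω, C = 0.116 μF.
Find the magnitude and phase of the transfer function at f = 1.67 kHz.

Step 1 — Angular frequency: ω = 2π·1670 = 1.049e+04 rad/s.
Step 2 — Transfer function: H(jω) = 1/(1 + jωRC).
Step 3 — Denominator: 1 + jωRC = 1 + j·1.049e+04·158·1.16e-07 = 1 + j0.1923.
Step 4 — H = 0.9643 - j0.1855.
Step 5 — Magnitude: |H| = 0.982 (-0.2 dB); phase: φ = -10.9°.

|H| = 0.982 (-0.2 dB), φ = -10.9°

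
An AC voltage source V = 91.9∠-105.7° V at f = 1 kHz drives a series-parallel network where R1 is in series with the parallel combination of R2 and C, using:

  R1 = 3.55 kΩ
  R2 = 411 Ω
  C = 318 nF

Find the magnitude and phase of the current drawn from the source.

Step 1 — Angular frequency: ω = 2π·f = 2π·1000 = 6283 rad/s.
Step 2 — Component impedances:
  R1: Z = R = 3550 Ω
  R2: Z = R = 411 Ω
  C: Z = 1/(jωC) = -j/(ω·C) = 0 - j500.5 Ω
Step 3 — Parallel branch: R2 || C = 1/(1/R2 + 1/C) = 245.5 - j201.6 Ω.
Step 4 — Series with R1: Z_total = R1 + (R2 || C) = 3795 - j201.6 Ω = 3801∠-3.0° Ω.
Step 5 — Source phasor: V = 91.9∠-105.7° V = -24.87 - j88.47 V.
Step 6 — Ohm's law: I = V / Z_total = (-24.87 - j88.47) / (3795 - j201.6) = -0.005299 - j0.02359 A.
Step 7 — Convert to polar: |I| = 0.02418 A, ∠I = -102.7°.

I = 0.02418∠-102.7° A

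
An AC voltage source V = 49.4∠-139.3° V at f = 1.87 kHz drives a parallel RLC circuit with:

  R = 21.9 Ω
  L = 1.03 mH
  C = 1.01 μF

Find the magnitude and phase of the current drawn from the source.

Step 1 — Angular frequency: ω = 2π·f = 2π·1870 = 1.175e+04 rad/s.
Step 2 — Component impedances:
  R: Z = R = 21.9 Ω
  L: Z = jωL = j·1.175e+04·0.00103 = 0 + j12.1 Ω
  C: Z = 1/(jωC) = -j/(ω·C) = 0 - j84.27 Ω
Step 3 — Parallel combination: 1/Z_total = 1/R + 1/L + 1/C; Z_total = 6.438 + j9.977 Ω = 11.87∠57.2° Ω.
Step 4 — Source phasor: V = 49.4∠-139.3° V = -37.45 - j32.21 V.
Step 5 — Ohm's law: I = V / Z_total = (-37.45 - j32.21) / (6.438 + j9.977) = -3.99 + j1.179 A.
Step 6 — Convert to polar: |I| = 4.16 A, ∠I = 163.5°.

I = 4.16∠163.5° A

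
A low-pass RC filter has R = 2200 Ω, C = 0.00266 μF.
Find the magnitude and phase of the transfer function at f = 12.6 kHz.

Step 1 — Angular frequency: ω = 2π·1.26e+04 = 7.917e+04 rad/s.
Step 2 — Transfer function: H(jω) = 1/(1 + jωRC).
Step 3 — Denominator: 1 + jωRC = 1 + j·7.917e+04·2200·2.66e-09 = 1 + j0.4633.
Step 4 — H = 0.8233 - j0.3814.
Step 5 — Magnitude: |H| = 0.9074 (-0.8 dB); phase: φ = -24.9°.

|H| = 0.9074 (-0.8 dB), φ = -24.9°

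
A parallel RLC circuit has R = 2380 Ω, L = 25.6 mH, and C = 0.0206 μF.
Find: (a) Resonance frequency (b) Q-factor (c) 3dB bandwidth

Step 1 — Resonance: ω₀ = 1/√(LC) = 1/√(0.0256·2.06e-08) = 4.355e+04 rad/s.
Step 2 — f₀ = ω₀/(2π) = 6931 Hz.
Step 3 — Parallel Q: Q = R/(ω₀L) = 2380/(4.355e+04·0.0256) = 2.135.
Step 4 — Bandwidth: Δω = ω₀/Q = 2.04e+04 rad/s; BW = Δω/(2π) = 3246 Hz.

(a) f₀ = 6931 Hz  (b) Q = 2.135  (c) BW = 3246 Hz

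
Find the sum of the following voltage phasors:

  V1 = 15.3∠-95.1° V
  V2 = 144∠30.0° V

Step 1 — Convert each phasor to rectangular form:
  V1 = 15.3·(cos(-95.1°) + j·sin(-95.1°)) = -1.36 - j15.24 V
  V2 = 144·(cos(30.0°) + j·sin(30.0°)) = 124.7 + j72 V
Step 2 — Sum components: V_total = 123.3 + j56.76 V.
Step 3 — Convert to polar: |V_total| = 135.8 V, ∠V_total = 24.7°.

V_total = 135.8∠24.7° V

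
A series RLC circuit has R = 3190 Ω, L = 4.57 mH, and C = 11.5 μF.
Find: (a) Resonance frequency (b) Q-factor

Step 1 — Resonance condition Im(Z)=0 gives ω₀ = 1/√(LC).
Step 2 — ω₀ = 1/√(0.00457·1.15e-05) = 4362 rad/s.
Step 3 — f₀ = ω₀/(2π) = 694.2 Hz.
Step 4 — Series Q: Q = ω₀L/R = 4362·0.00457/3190 = 0.006249.

(a) f₀ = 694.2 Hz  (b) Q = 0.006249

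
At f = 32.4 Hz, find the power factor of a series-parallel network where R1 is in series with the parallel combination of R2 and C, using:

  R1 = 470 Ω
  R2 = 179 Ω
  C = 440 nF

Step 1 — Angular frequency: ω = 2π·f = 2π·32.4 = 203.6 rad/s.
Step 2 — Component impedances:
  R1: Z = R = 470 Ω
  R2: Z = R = 179 Ω
  C: Z = 1/(jωC) = -j/(ω·C) = 0 - j1.116e+04 Ω
Step 3 — Parallel branch: R2 || C = 1/(1/R2 + 1/C) = 179 - j2.869 Ω.
Step 4 — Series with R1: Z_total = R1 + (R2 || C) = 649 - j2.869 Ω = 649∠-0.3° Ω.
Step 5 — Power factor: PF = cos(φ) = Re(Z)/|Z| = 649/649 = 1.
Step 6 — Type: Im(Z) = -2.869 ⇒ leading (phase φ = -0.3°).

PF = 1 (leading, φ = -0.3°)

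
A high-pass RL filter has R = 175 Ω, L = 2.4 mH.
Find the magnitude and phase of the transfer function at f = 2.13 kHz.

Step 1 — Angular frequency: ω = 2π·2130 = 1.338e+04 rad/s.
Step 2 — Transfer function: H(jω) = jωL/(R + jωL).
Step 3 — Numerator jωL = j·32.12; denominator R + jωL = 175 + j32.12.
Step 4 — H = 0.03259 + j0.1776.
Step 5 — Magnitude: |H| = 0.1805 (-14.9 dB); phase: φ = 79.6°.

|H| = 0.1805 (-14.9 dB), φ = 79.6°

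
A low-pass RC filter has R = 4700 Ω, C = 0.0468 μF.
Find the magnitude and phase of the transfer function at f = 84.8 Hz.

Step 1 — Angular frequency: ω = 2π·84.8 = 532.8 rad/s.
Step 2 — Transfer function: H(jω) = 1/(1 + jωRC).
Step 3 — Denominator: 1 + jωRC = 1 + j·532.8·4700·4.68e-08 = 1 + j0.1172.
Step 4 — H = 0.9865 - j0.1156.
Step 5 — Magnitude: |H| = 0.9932 (-0.1 dB); phase: φ = -6.7°.

|H| = 0.9932 (-0.1 dB), φ = -6.7°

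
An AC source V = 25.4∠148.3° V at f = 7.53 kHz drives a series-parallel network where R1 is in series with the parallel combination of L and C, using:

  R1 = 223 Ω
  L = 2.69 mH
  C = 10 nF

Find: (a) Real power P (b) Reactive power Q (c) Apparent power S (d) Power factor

Step 1 — Angular frequency: ω = 2π·f = 2π·7530 = 4.731e+04 rad/s.
Step 2 — Component impedances:
  R1: Z = R = 223 Ω
  L: Z = jωL = j·4.731e+04·0.00269 = 0 + j127.3 Ω
  C: Z = 1/(jωC) = -j/(ω·C) = 0 - j2114 Ω
Step 3 — Parallel branch: L || C = 1/(1/L + 1/C) = 0 + j135.4 Ω.
Step 4 — Series with R1: Z_total = R1 + (L || C) = 223 + j135.4 Ω = 260.9∠31.3° Ω.
Step 5 — Source phasor: V = 25.4∠148.3° V = -21.61 + j13.35 V.
Step 6 — Current: I = V / Z = -0.04424 + j0.08672 A = 0.09736∠117.0° A.
Step 7 — Complex power: S = V·I* = 2.114 + j1.284 VA.
Step 8 — Real power: P = Re(S) = 2.114 W.
Step 9 — Reactive power: Q = Im(S) = 1.284 VAR.
Step 10 — Apparent power: |S| = 2.473 VA.
Step 11 — Power factor: PF = P/|S| = 0.8547 (lagging).

(a) P = 2.114 W  (b) Q = 1.284 VAR  (c) S = 2.473 VA  (d) PF = 0.8547 (lagging)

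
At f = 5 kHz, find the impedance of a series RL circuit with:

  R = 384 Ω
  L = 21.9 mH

Step 1 — Angular frequency: ω = 2π·f = 2π·5000 = 3.142e+04 rad/s.
Step 2 — Component impedances:
  R: Z = R = 384 Ω
  L: Z = jωL = j·3.142e+04·0.0219 = 0 + j688 Ω
Step 3 — Series combination: Z_total = R + L = 384 + j688 Ω = 787.9∠60.8° Ω.

Z = 384 + j688 Ω = 787.9∠60.8° Ω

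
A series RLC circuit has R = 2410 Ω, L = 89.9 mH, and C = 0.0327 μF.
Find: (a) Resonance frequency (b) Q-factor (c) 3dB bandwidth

Step 1 — Resonance condition Im(Z)=0 gives ω₀ = 1/√(LC).
Step 2 — ω₀ = 1/√(0.0899·3.27e-08) = 1.844e+04 rad/s.
Step 3 — f₀ = ω₀/(2π) = 2935 Hz.
Step 4 — Series Q: Q = ω₀L/R = 1.844e+04·0.0899/2410 = 0.688.
Step 5 — 3dB bandwidth: Δω = ω₀/Q = 2.681e+04 rad/s; BW = Δω/(2π) = 4267 Hz.

(a) f₀ = 2935 Hz  (b) Q = 0.688  (c) BW = 4267 Hz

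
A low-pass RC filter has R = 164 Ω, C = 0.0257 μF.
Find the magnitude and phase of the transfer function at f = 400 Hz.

Step 1 — Angular frequency: ω = 2π·400 = 2513 rad/s.
Step 2 — Transfer function: H(jω) = 1/(1 + jωRC).
Step 3 — Denominator: 1 + jωRC = 1 + j·2513·164·2.57e-08 = 1 + j0.01059.
Step 4 — H = 0.9999 - j0.01059.
Step 5 — Magnitude: |H| = 0.9999 (-0.0 dB); phase: φ = -0.6°.

|H| = 0.9999 (-0.0 dB), φ = -0.6°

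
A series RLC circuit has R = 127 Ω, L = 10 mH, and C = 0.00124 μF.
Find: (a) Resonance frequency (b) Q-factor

Step 1 — Resonance condition Im(Z)=0 gives ω₀ = 1/√(LC).
Step 2 — ω₀ = 1/√(0.01·1.24e-09) = 2.84e+05 rad/s.
Step 3 — f₀ = ω₀/(2π) = 4.52e+04 Hz.
Step 4 — Series Q: Q = ω₀L/R = 2.84e+05·0.01/127 = 22.36.

(a) f₀ = 4.52e+04 Hz  (b) Q = 22.36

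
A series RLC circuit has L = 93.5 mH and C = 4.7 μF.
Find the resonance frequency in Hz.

Step 1 — Resonance condition Im(Z)=0 gives ω₀ = 1/√(LC).
Step 2 — ω₀ = 1/√(0.0935·4.7e-06) = 1508 rad/s.
Step 3 — f₀ = ω₀/(2π) = 240.1 Hz.

f₀ = 240.1 Hz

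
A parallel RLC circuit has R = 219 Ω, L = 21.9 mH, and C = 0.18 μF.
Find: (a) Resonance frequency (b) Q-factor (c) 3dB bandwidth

Step 1 — Resonance: ω₀ = 1/√(LC) = 1/√(0.0219·1.8e-07) = 1.593e+04 rad/s.
Step 2 — f₀ = ω₀/(2π) = 2535 Hz.
Step 3 — Parallel Q: Q = R/(ω₀L) = 219/(1.593e+04·0.0219) = 0.6279.
Step 4 — Bandwidth: Δω = ω₀/Q = 2.537e+04 rad/s; BW = Δω/(2π) = 4037 Hz.

(a) f₀ = 2535 Hz  (b) Q = 0.6279  (c) BW = 4037 Hz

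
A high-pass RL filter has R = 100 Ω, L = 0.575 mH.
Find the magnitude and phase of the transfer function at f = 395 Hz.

Step 1 — Angular frequency: ω = 2π·395 = 2482 rad/s.
Step 2 — Transfer function: H(jω) = jωL/(R + jωL).
Step 3 — Numerator jωL = j·1.427; denominator R + jωL = 100 + j1.427.
Step 4 — H = 0.0002036 + j0.01427.
Step 5 — Magnitude: |H| = 0.01427 (-36.9 dB); phase: φ = 89.2°.

|H| = 0.01427 (-36.9 dB), φ = 89.2°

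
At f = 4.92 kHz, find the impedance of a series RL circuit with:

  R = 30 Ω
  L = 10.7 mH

Step 1 — Angular frequency: ω = 2π·f = 2π·4920 = 3.091e+04 rad/s.
Step 2 — Component impedances:
  R: Z = R = 30 Ω
  L: Z = jωL = j·3.091e+04·0.0107 = 0 + j330.8 Ω
Step 3 — Series combination: Z_total = R + L = 30 + j330.8 Ω = 332.1∠84.8° Ω.

Z = 30 + j330.8 Ω = 332.1∠84.8° Ω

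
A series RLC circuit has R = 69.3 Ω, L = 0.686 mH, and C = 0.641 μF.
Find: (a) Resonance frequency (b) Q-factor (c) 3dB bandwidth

Step 1 — Resonance: ω₀ = 1/√(LC) = 1/√(0.000686·6.41e-07) = 4.769e+04 rad/s.
Step 2 — f₀ = ω₀/(2π) = 7590 Hz.
Step 3 — Series Q: Q = ω₀L/R = 4.769e+04·0.000686/69.3 = 0.4721.
Step 4 — Bandwidth: Δω = ω₀/Q = 1.01e+05 rad/s; BW = Δω/(2π) = 1.608e+04 Hz.

(a) f₀ = 7590 Hz  (b) Q = 0.4721  (c) BW = 1.608e+04 Hz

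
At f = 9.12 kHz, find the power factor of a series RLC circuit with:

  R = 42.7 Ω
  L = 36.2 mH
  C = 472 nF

Step 1 — Angular frequency: ω = 2π·f = 2π·9120 = 5.73e+04 rad/s.
Step 2 — Component impedances:
  R: Z = R = 42.7 Ω
  L: Z = jωL = j·5.73e+04·0.0362 = 0 + j2074 Ω
  C: Z = 1/(jωC) = -j/(ω·C) = 0 - j36.97 Ω
Step 3 — Series combination: Z_total = R + L + C = 42.7 + j2037 Ω = 2038∠88.8° Ω.
Step 4 — Power factor: PF = cos(φ) = Re(Z)/|Z| = 42.7/2038 = 0.02095.
Step 5 — Type: Im(Z) = 2037 ⇒ lagging (phase φ = 88.8°).

PF = 0.02095 (lagging, φ = 88.8°)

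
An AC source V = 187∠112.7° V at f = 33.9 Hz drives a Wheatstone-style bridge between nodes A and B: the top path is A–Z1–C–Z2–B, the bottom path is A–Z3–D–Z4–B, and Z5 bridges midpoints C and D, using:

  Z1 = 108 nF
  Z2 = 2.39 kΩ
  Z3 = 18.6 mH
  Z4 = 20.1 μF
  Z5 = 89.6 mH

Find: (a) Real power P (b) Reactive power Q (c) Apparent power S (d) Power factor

Step 1 — Angular frequency: ω = 2π·f = 2π·33.9 = 213 rad/s.
Step 2 — Component impedances:
  Z1: Z = 1/(jωC) = -j/(ω·C) = 0 - j4.347e+04 Ω
  Z2: Z = R = 2390 Ω
  Z3: Z = jωL = j·213·0.0186 = 0 + j3.962 Ω
  Z4: Z = 1/(jωC) = -j/(ω·C) = 0 - j233.6 Ω
  Z5: Z = jωL = j·213·0.0896 = 0 + j19.08 Ω
Step 3 — Bridge requires nodal analysis (the Z5 bridge couples midpoints C and D, so the two paths cannot be reduced to a simple series/parallel combination). Setting node B to ground and injecting 1 A at node A, the 3-node admittance system at A, C, D solves to V_A = Z_AB = 22.65 - j227.6 Ω = 228.7∠-84.3° Ω.
Step 4 — Source phasor: V = 187∠112.7° V = -72.16 + j172.5 V.
Step 5 — Current: I = V / Z = -0.7819 - j0.2393 A = 0.8177∠-163.0° A.
Step 6 — Complex power: S = V·I* = 15.14 - j152.1 VA.
Step 7 — Real power: P = Re(S) = 15.14 W.
Step 8 — Reactive power: Q = Im(S) = -152.1 VAR.
Step 9 — Apparent power: |S| = 152.9 VA.
Step 10 — Power factor: PF = P/|S| = 0.09902 (leading).

(a) P = 15.14 W  (b) Q = -152.1 VAR  (c) S = 152.9 VA  (d) PF = 0.09902 (leading)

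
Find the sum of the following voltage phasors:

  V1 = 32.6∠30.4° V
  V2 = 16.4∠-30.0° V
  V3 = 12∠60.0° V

Step 1 — Convert each phasor to rectangular form:
  V1 = 32.6·(cos(30.4°) + j·sin(30.4°)) = 28.12 + j16.5 V
  V2 = 16.4·(cos(-30.0°) + j·sin(-30.0°)) = 14.2 - j8.2 V
  V3 = 12·(cos(60.0°) + j·sin(60.0°)) = 6 + j10.39 V
Step 2 — Sum components: V_total = 48.32 + j18.69 V.
Step 3 — Convert to polar: |V_total| = 51.81 V, ∠V_total = 21.1°.

V_total = 51.81∠21.1° V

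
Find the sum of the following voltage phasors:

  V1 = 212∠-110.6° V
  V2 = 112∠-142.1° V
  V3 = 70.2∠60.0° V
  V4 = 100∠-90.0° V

Step 1 — Convert each phasor to rectangular form:
  V1 = 212·(cos(-110.6°) + j·sin(-110.6°)) = -74.59 - j198.4 V
  V2 = 112·(cos(-142.1°) + j·sin(-142.1°)) = -88.38 - j68.8 V
  V3 = 70.2·(cos(60.0°) + j·sin(60.0°)) = 35.1 + j60.79 V
  V4 = 100·(cos(-90.0°) + j·sin(-90.0°)) = 0 - j100 V
Step 2 — Sum components: V_total = -127.9 - j306.4 V.
Step 3 — Convert to polar: |V_total| = 332.1 V, ∠V_total = -112.6°.

V_total = 332.1∠-112.6° V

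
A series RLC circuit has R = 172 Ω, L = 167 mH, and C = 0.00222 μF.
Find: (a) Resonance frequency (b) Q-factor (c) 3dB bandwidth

Step 1 — Resonance: ω₀ = 1/√(LC) = 1/√(0.167·2.22e-09) = 5.194e+04 rad/s.
Step 2 — f₀ = ω₀/(2π) = 8266 Hz.
Step 3 — Series Q: Q = ω₀L/R = 5.194e+04·0.167/172 = 50.43.
Step 4 — Bandwidth: Δω = ω₀/Q = 1030 rad/s; BW = Δω/(2π) = 163.9 Hz.

(a) f₀ = 8266 Hz  (b) Q = 50.43  (c) BW = 163.9 Hz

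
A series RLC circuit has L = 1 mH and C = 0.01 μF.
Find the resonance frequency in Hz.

Step 1 — Resonance condition Im(Z)=0 gives ω₀ = 1/√(LC).
Step 2 — ω₀ = 1/√(0.001·1e-08) = 3.162e+05 rad/s.
Step 3 — f₀ = ω₀/(2π) = 5.033e+04 Hz.

f₀ = 5.033e+04 Hz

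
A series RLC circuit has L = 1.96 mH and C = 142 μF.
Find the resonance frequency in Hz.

Step 1 — Resonance condition Im(Z)=0 gives ω₀ = 1/√(LC).
Step 2 — ω₀ = 1/√(0.00196·0.000142) = 1896 rad/s.
Step 3 — f₀ = ω₀/(2π) = 301.7 Hz.

f₀ = 301.7 Hz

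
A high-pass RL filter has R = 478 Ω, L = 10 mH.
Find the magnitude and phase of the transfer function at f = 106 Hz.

Step 1 — Angular frequency: ω = 2π·106 = 666 rad/s.
Step 2 — Transfer function: H(jω) = jωL/(R + jωL).
Step 3 — Numerator jωL = j·6.66; denominator R + jωL = 478 + j6.66.
Step 4 — H = 0.0001941 + j0.01393.
Step 5 — Magnitude: |H| = 0.01393 (-37.1 dB); phase: φ = 89.2°.

|H| = 0.01393 (-37.1 dB), φ = 89.2°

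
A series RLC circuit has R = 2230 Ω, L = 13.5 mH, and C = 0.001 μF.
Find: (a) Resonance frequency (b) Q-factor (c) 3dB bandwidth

Step 1 — Resonance: ω₀ = 1/√(LC) = 1/√(0.0135·1e-09) = 2.722e+05 rad/s.
Step 2 — f₀ = ω₀/(2π) = 4.332e+04 Hz.
Step 3 — Series Q: Q = ω₀L/R = 2.722e+05·0.0135/2230 = 1.648.
Step 4 — Bandwidth: Δω = ω₀/Q = 1.652e+05 rad/s; BW = Δω/(2π) = 2.629e+04 Hz.

(a) f₀ = 4.332e+04 Hz  (b) Q = 1.648  (c) BW = 2.629e+04 Hz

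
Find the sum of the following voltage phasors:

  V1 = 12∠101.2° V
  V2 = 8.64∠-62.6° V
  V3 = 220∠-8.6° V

Step 1 — Convert each phasor to rectangular form:
  V1 = 12·(cos(101.2°) + j·sin(101.2°)) = -2.331 + j11.77 V
  V2 = 8.64·(cos(-62.6°) + j·sin(-62.6°)) = 3.976 - j7.671 V
  V3 = 220·(cos(-8.6°) + j·sin(-8.6°)) = 217.5 - j32.9 V
Step 2 — Sum components: V_total = 219.2 - j28.8 V.
Step 3 — Convert to polar: |V_total| = 221.1 V, ∠V_total = -7.5°.

V_total = 221.1∠-7.5° V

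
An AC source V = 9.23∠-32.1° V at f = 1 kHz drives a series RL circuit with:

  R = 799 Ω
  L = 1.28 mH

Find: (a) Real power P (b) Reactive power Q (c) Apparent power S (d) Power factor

Step 1 — Angular frequency: ω = 2π·f = 2π·1000 = 6283 rad/s.
Step 2 — Component impedances:
  R: Z = R = 799 Ω
  L: Z = jωL = j·6283·0.00128 = 0 + j8.042 Ω
Step 3 — Series combination: Z_total = R + L = 799 + j8.042 Ω = 799∠0.6° Ω.
Step 4 — Source phasor: V = 9.23∠-32.1° V = 7.819 - j4.905 V.
Step 5 — Current: I = V / Z = 0.009723 - j0.006237 A = 0.01155∠-32.7° A.
Step 6 — Complex power: S = V·I* = 0.1066 + j0.001073 VA.
Step 7 — Real power: P = Re(S) = 0.1066 W.
Step 8 — Reactive power: Q = Im(S) = 0.001073 VAR.
Step 9 — Apparent power: |S| = 0.1066 VA.
Step 10 — Power factor: PF = P/|S| = 0.9999 (lagging).

(a) P = 0.1066 W  (b) Q = 0.001073 VAR  (c) S = 0.1066 VA  (d) PF = 0.9999 (lagging)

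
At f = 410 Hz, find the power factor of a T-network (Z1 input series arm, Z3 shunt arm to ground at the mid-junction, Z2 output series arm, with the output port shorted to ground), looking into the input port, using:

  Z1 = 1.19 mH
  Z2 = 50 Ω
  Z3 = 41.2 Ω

Step 1 — Angular frequency: ω = 2π·f = 2π·410 = 2576 rad/s.
Step 2 — Component impedances:
  Z1: Z = jωL = j·2576·0.00119 = 0 + j3.066 Ω
  Z2: Z = R = 50 Ω
  Z3: Z = R = 41.2 Ω
Step 3 — With the output port shorted to ground, the output series arm Z2 runs from the junction to ground; the shunt arm Z3 also runs from the junction to ground. They appear in parallel: Z3 || Z2 = 22.59 Ω.
Step 4 — Series with input arm Z1: Z_in = Z1 + (Z3 || Z2) = 22.59 + j3.066 Ω = 22.79∠7.7° Ω.
Step 5 — Power factor: PF = cos(φ) = Re(Z)/|Z| = 22.588/22.795 = 0.9909.
Step 6 — Type: Im(Z) = 3.066 ⇒ lagging (phase φ = 7.7°).

PF = 0.9909 (lagging, φ = 7.7°)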